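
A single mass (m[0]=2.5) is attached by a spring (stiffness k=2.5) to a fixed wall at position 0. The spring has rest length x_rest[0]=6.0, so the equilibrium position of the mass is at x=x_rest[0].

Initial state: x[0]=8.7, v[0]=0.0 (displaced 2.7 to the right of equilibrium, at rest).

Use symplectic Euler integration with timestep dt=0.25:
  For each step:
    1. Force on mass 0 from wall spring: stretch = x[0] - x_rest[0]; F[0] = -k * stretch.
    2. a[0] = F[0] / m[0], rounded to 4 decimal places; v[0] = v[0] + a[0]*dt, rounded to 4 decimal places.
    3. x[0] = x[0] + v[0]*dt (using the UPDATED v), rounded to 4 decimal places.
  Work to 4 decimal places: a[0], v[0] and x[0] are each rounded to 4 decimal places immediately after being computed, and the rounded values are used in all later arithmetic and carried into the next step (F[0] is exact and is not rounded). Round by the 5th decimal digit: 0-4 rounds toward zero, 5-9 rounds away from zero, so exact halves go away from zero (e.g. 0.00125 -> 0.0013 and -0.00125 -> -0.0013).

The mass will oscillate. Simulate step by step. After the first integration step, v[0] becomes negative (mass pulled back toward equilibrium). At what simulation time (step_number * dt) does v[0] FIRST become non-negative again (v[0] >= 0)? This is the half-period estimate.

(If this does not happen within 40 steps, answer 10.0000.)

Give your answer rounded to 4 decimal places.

Answer: 3.2500

Derivation:
Step 0: x=[8.7000] v=[0.0000]
Step 1: x=[8.5313] v=[-0.6750]
Step 2: x=[8.2044] v=[-1.3078]
Step 3: x=[7.7397] v=[-1.8589]
Step 4: x=[7.1663] v=[-2.2938]
Step 5: x=[6.5200] v=[-2.5854]
Step 6: x=[5.8412] v=[-2.7154]
Step 7: x=[5.1723] v=[-2.6757]
Step 8: x=[4.5551] v=[-2.4688]
Step 9: x=[4.0282] v=[-2.1076]
Step 10: x=[3.6245] v=[-1.6147]
Step 11: x=[3.3693] v=[-1.0208]
Step 12: x=[3.2785] v=[-0.3631]
Step 13: x=[3.3578] v=[0.3173]
First v>=0 after going negative at step 13, time=3.2500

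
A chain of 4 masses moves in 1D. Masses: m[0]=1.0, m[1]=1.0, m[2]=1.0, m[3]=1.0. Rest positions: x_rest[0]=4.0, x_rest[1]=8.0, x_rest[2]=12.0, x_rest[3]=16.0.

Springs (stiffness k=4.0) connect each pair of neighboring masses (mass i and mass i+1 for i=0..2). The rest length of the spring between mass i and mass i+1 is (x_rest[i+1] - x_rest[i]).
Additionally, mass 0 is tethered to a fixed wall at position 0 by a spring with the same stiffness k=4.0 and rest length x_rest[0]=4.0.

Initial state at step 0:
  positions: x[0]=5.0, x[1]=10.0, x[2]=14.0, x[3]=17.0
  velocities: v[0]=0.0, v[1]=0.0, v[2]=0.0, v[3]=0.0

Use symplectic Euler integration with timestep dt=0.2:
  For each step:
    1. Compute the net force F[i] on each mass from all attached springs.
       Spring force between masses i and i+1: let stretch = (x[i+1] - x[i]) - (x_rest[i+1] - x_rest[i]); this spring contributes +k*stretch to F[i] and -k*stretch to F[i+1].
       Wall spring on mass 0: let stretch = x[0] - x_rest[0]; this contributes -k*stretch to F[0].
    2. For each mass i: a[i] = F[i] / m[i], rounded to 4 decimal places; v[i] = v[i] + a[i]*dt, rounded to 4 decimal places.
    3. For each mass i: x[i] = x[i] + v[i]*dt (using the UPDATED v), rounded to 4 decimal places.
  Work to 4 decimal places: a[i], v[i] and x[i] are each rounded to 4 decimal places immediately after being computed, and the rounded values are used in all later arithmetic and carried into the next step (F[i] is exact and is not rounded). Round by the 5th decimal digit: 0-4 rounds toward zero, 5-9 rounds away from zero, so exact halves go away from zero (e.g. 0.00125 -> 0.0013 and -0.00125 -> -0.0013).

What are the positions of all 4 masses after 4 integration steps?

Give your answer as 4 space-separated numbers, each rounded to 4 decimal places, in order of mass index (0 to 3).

Step 0: x=[5.0000 10.0000 14.0000 17.0000] v=[0.0000 0.0000 0.0000 0.0000]
Step 1: x=[5.0000 9.8400 13.8400 17.1600] v=[0.0000 -0.8000 -0.8000 0.8000]
Step 2: x=[4.9744 9.5456 13.5712 17.4288] v=[-0.1280 -1.4720 -1.3440 1.3440]
Step 3: x=[4.8843 9.1639 13.2755 17.7204] v=[-0.4506 -1.9085 -1.4784 1.4579]
Step 4: x=[4.6974 8.7553 13.0331 17.9408] v=[-0.9344 -2.0429 -1.2118 1.1020]

Answer: 4.6974 8.7553 13.0331 17.9408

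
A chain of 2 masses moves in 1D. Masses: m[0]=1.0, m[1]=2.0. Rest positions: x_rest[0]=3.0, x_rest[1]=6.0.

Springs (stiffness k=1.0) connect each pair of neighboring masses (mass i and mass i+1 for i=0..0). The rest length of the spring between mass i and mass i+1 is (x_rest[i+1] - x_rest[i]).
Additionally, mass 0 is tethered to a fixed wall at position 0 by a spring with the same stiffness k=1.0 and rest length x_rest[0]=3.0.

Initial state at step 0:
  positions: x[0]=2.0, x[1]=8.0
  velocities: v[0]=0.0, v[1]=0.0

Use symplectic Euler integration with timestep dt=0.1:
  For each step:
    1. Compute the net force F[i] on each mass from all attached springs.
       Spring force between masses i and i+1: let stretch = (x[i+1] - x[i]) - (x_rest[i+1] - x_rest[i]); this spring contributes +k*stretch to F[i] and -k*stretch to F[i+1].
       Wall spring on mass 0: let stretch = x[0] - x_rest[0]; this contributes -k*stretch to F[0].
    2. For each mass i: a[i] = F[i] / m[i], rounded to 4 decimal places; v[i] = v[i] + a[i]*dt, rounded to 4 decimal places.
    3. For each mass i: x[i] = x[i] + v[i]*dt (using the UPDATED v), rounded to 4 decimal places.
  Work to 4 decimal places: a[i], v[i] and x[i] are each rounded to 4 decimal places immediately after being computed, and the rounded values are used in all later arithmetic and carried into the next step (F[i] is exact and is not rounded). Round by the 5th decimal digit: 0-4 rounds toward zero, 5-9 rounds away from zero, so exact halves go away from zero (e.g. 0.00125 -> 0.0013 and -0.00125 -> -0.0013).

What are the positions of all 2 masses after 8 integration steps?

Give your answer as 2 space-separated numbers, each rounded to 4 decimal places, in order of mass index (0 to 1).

Step 0: x=[2.0000 8.0000] v=[0.0000 0.0000]
Step 1: x=[2.0400 7.9850] v=[0.4000 -0.1500]
Step 2: x=[2.1191 7.9553] v=[0.7905 -0.2973]
Step 3: x=[2.2353 7.9114] v=[1.1622 -0.4391]
Step 4: x=[2.3859 7.8541] v=[1.5063 -0.5729]
Step 5: x=[2.5674 7.7845] v=[1.8145 -0.6963]
Step 6: x=[2.7754 7.7038] v=[2.0795 -0.8072]
Step 7: x=[3.0049 7.6134] v=[2.2948 -0.9036]
Step 8: x=[3.2504 7.5150] v=[2.4552 -0.9840]

Answer: 3.2504 7.5150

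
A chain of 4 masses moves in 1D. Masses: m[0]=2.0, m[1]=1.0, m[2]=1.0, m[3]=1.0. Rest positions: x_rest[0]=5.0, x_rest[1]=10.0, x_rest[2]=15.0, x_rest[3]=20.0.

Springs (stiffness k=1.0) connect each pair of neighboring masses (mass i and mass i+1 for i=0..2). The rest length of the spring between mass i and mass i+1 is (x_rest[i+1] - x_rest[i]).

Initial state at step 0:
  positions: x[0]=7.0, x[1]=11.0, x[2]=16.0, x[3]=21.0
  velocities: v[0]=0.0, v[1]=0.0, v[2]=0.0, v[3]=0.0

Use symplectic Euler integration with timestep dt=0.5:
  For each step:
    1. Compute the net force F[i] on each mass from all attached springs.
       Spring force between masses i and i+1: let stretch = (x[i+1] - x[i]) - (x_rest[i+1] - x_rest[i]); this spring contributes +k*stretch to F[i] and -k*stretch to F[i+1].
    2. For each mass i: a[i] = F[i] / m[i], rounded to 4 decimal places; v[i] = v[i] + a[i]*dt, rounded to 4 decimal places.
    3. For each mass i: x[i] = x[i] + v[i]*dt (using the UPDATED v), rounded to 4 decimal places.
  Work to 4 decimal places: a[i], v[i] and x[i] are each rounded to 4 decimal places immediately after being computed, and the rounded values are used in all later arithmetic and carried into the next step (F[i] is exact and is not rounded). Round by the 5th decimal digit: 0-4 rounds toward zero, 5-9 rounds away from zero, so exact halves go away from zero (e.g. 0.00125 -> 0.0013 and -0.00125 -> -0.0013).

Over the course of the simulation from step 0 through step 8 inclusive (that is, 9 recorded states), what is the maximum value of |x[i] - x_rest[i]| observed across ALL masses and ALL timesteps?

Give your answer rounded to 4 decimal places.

Step 0: x=[7.0000 11.0000 16.0000 21.0000] v=[0.0000 0.0000 0.0000 0.0000]
Step 1: x=[6.8750 11.2500 16.0000 21.0000] v=[-0.2500 0.5000 0.0000 0.0000]
Step 2: x=[6.6719 11.5938 16.0625 21.0000] v=[-0.4063 0.6875 0.1250 0.0000]
Step 3: x=[6.4590 11.8243 16.2422 21.0157] v=[-0.4259 0.4609 0.3594 0.0313]
Step 4: x=[6.2917 11.8179 16.5108 21.0880] v=[-0.3346 -0.0128 0.5372 0.1446]
Step 5: x=[6.1902 11.6032 16.7505 21.2660] v=[-0.2031 -0.4295 0.4794 0.3560]
Step 6: x=[6.1403 11.3220 16.8323 21.5652] v=[-0.0999 -0.5624 0.1635 0.5983]
Step 7: x=[6.1131 11.1230 16.7197 21.9312] v=[-0.0545 -0.3981 -0.2252 0.7319]
Step 8: x=[6.0871 11.0707 16.5108 22.2443] v=[-0.0520 -0.1047 -0.4178 0.6262]
Max displacement = 2.2443

Answer: 2.2443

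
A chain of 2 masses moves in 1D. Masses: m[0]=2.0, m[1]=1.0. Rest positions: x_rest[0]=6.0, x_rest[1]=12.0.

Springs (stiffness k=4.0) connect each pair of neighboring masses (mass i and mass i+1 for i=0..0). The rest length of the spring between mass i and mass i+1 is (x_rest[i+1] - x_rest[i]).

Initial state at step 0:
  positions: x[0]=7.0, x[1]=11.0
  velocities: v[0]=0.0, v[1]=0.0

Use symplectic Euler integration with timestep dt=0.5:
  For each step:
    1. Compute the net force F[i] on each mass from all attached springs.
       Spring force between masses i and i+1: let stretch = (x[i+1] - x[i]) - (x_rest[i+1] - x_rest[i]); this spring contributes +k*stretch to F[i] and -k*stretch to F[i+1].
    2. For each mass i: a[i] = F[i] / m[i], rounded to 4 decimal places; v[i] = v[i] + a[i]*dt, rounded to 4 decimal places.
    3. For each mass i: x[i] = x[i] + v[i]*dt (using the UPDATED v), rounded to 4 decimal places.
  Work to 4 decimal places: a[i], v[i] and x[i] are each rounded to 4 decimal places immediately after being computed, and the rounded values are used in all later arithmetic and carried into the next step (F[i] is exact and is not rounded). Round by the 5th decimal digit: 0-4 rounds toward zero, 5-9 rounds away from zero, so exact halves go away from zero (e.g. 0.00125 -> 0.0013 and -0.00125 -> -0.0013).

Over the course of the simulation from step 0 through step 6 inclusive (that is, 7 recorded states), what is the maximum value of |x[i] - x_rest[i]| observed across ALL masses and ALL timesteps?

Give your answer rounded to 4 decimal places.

Step 0: x=[7.0000 11.0000] v=[0.0000 0.0000]
Step 1: x=[6.0000 13.0000] v=[-2.0000 4.0000]
Step 2: x=[5.5000 14.0000] v=[-1.0000 2.0000]
Step 3: x=[6.2500 12.5000] v=[1.5000 -3.0000]
Step 4: x=[7.1250 10.7500] v=[1.7500 -3.5000]
Step 5: x=[6.8125 11.3750] v=[-0.6250 1.2500]
Step 6: x=[5.7813 13.4375] v=[-2.0625 4.1250]
Max displacement = 2.0000

Answer: 2.0000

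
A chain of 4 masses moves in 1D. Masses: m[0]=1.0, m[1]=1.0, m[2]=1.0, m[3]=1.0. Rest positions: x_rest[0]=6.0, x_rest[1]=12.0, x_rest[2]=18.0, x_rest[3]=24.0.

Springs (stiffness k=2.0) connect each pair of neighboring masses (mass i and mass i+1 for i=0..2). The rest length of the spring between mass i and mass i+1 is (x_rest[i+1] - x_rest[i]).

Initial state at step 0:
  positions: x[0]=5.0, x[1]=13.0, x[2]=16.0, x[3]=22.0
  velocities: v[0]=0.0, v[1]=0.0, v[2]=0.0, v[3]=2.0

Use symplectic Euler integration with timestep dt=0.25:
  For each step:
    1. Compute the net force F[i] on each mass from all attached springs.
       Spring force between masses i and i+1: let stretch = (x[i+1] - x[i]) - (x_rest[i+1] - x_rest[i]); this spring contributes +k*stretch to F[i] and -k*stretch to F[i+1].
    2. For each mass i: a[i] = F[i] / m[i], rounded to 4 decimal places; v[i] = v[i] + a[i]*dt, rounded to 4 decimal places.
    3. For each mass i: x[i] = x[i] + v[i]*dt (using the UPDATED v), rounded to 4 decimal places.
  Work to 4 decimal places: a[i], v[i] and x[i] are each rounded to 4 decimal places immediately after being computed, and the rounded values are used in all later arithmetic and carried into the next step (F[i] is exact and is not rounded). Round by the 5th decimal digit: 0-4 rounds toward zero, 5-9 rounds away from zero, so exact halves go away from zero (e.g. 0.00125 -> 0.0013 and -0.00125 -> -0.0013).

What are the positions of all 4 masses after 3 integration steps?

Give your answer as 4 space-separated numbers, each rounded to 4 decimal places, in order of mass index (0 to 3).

Step 0: x=[5.0000 13.0000 16.0000 22.0000] v=[0.0000 0.0000 0.0000 2.0000]
Step 1: x=[5.2500 12.3750 16.3750 22.5000] v=[1.0000 -2.5000 1.5000 2.0000]
Step 2: x=[5.6406 11.3594 17.0156 22.9844] v=[1.5625 -4.0625 2.5625 1.9375]
Step 3: x=[5.9961 10.3360 17.6953 23.4727] v=[1.4219 -4.0938 2.7188 1.9531]

Answer: 5.9961 10.3360 17.6953 23.4727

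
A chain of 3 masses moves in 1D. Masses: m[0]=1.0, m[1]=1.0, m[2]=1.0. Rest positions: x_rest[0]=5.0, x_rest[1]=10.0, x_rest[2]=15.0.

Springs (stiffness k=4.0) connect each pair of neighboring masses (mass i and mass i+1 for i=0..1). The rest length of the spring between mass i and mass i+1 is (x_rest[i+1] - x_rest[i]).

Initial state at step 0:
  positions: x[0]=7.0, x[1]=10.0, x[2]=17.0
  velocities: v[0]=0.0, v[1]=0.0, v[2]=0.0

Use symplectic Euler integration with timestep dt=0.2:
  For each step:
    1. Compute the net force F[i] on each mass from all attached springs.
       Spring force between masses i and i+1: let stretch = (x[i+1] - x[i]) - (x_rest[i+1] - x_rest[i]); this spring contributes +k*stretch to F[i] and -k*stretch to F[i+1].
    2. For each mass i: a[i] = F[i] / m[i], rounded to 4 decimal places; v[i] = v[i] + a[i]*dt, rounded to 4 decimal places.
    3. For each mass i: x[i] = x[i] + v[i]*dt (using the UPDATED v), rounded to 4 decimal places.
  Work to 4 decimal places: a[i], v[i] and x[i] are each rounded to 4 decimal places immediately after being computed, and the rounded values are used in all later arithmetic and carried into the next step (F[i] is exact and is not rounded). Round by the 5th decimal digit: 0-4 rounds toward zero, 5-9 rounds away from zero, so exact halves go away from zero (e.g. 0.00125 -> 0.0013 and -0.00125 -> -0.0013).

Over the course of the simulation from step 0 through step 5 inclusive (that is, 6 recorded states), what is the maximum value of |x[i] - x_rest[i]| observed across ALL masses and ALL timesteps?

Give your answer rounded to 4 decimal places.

Answer: 2.7535

Derivation:
Step 0: x=[7.0000 10.0000 17.0000] v=[0.0000 0.0000 0.0000]
Step 1: x=[6.6800 10.6400 16.6800] v=[-1.6000 3.2000 -1.6000]
Step 2: x=[6.1936 11.6128 16.1936] v=[-2.4320 4.8640 -2.4320]
Step 3: x=[5.7743 12.4515 15.7743] v=[-2.0966 4.1933 -2.0966]
Step 4: x=[5.6233 12.7535 15.6233] v=[-0.7548 1.5098 -0.7548]
Step 5: x=[5.8132 12.3738 15.8132] v=[0.9494 -1.8985 0.9494]
Max displacement = 2.7535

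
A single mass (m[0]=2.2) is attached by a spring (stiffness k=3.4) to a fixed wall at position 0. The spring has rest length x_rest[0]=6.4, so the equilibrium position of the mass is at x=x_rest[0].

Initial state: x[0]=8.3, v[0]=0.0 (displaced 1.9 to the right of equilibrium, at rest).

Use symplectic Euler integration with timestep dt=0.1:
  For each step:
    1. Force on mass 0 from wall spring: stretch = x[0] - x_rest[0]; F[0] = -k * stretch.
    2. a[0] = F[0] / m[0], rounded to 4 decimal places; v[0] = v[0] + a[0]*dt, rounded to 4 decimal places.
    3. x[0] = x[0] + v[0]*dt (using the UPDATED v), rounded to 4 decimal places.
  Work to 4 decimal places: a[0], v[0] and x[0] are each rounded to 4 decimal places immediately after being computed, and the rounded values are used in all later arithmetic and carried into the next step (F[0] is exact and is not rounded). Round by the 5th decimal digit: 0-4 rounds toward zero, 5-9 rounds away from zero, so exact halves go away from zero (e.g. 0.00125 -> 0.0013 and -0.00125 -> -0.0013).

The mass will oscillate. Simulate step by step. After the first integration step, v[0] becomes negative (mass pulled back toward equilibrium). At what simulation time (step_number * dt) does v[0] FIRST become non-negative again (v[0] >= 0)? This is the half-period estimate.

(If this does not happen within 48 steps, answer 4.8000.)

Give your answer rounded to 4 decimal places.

Step 0: x=[8.3000] v=[0.0000]
Step 1: x=[8.2706] v=[-0.2936]
Step 2: x=[8.2123] v=[-0.5827]
Step 3: x=[8.1260] v=[-0.8628]
Step 4: x=[8.0130] v=[-1.1296]
Step 5: x=[7.8751] v=[-1.3789]
Step 6: x=[7.7144] v=[-1.6069]
Step 7: x=[7.5334] v=[-1.8100]
Step 8: x=[7.3349] v=[-1.9852]
Step 9: x=[7.1219] v=[-2.1297]
Step 10: x=[6.8978] v=[-2.2413]
Step 11: x=[6.6660] v=[-2.3182]
Step 12: x=[6.4301] v=[-2.3593]
Step 13: x=[6.1937] v=[-2.3640]
Step 14: x=[5.9605] v=[-2.3321]
Step 15: x=[5.7341] v=[-2.2642]
Step 16: x=[5.5180] v=[-2.1613]
Step 17: x=[5.3155] v=[-2.0250]
Step 18: x=[5.1298] v=[-1.8574]
Step 19: x=[4.9637] v=[-1.6611]
Step 20: x=[4.8198] v=[-1.4391]
Step 21: x=[4.7003] v=[-1.1949]
Step 22: x=[4.6071] v=[-0.9322]
Step 23: x=[4.5416] v=[-0.6551]
Step 24: x=[4.5048] v=[-0.3679]
Step 25: x=[4.4973] v=[-0.0750]
Step 26: x=[4.5192] v=[0.2191]
First v>=0 after going negative at step 26, time=2.6000

Answer: 2.6000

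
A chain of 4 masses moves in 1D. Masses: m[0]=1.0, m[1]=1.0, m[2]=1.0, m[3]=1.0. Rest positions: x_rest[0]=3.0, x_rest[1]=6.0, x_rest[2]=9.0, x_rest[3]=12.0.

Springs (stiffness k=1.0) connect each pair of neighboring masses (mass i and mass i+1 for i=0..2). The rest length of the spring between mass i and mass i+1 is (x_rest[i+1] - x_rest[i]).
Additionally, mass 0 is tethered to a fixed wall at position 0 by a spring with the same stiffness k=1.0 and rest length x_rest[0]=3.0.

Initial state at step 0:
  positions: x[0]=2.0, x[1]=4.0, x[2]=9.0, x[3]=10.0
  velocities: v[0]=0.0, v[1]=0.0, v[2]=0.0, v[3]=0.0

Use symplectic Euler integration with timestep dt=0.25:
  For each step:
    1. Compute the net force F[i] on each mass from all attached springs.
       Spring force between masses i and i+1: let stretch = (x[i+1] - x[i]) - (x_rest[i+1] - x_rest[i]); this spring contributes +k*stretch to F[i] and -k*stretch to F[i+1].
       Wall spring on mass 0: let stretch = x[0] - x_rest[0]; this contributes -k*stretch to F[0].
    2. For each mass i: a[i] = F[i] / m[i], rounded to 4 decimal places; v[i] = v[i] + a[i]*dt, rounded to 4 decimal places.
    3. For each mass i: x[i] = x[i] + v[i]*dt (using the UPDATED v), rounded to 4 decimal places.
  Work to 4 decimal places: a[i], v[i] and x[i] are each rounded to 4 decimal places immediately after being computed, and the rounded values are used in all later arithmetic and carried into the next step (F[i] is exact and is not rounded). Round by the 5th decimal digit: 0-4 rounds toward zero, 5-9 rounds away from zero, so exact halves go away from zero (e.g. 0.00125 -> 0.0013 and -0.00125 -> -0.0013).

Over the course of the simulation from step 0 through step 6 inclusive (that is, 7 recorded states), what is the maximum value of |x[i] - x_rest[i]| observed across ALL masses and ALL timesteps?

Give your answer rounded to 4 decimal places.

Step 0: x=[2.0000 4.0000 9.0000 10.0000] v=[0.0000 0.0000 0.0000 0.0000]
Step 1: x=[2.0000 4.1875 8.7500 10.1250] v=[0.0000 0.7500 -1.0000 0.5000]
Step 2: x=[2.0117 4.5235 8.3008 10.3516] v=[0.0469 1.3438 -1.7969 0.9063]
Step 3: x=[2.0547 4.9386 7.7437 10.6375] v=[0.1719 1.6602 -2.2285 1.1436]
Step 4: x=[2.1495 5.3487 7.1921 10.9301] v=[0.3792 1.6405 -2.2063 1.1702]
Step 5: x=[2.3099 5.6741 6.7589 11.1765] v=[0.6416 1.3016 -1.7327 0.9857]
Step 6: x=[2.5362 5.8571 6.5340 11.3343] v=[0.9052 0.7318 -0.8995 0.6313]
Max displacement = 2.4660

Answer: 2.4660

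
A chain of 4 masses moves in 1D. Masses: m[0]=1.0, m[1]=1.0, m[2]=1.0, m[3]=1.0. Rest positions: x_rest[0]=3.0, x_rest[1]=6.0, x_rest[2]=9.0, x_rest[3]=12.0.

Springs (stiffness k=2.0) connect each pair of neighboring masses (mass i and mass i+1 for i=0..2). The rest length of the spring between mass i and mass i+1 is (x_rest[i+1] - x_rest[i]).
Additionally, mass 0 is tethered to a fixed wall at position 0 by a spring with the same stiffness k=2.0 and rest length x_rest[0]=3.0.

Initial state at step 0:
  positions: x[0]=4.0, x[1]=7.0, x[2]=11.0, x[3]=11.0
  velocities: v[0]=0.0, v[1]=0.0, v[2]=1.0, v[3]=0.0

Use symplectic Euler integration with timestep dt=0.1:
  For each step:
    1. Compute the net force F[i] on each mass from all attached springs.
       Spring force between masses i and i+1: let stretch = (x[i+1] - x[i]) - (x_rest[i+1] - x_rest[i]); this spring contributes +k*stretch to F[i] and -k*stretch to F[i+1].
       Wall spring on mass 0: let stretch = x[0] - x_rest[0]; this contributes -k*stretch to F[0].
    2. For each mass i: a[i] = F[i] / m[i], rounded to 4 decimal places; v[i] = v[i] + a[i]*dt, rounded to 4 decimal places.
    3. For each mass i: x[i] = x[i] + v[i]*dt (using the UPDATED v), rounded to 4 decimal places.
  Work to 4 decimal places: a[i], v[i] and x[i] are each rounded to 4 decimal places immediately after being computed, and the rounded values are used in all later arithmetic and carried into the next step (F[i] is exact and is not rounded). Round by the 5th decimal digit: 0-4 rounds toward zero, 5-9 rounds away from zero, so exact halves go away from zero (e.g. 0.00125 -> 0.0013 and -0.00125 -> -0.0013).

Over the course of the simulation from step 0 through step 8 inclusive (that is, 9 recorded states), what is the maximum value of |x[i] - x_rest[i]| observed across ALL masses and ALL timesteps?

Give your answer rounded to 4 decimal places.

Step 0: x=[4.0000 7.0000 11.0000 11.0000] v=[0.0000 0.0000 1.0000 0.0000]
Step 1: x=[3.9800 7.0200 11.0200 11.0600] v=[-0.2000 0.2000 0.2000 0.6000]
Step 2: x=[3.9412 7.0592 10.9608 11.1792] v=[-0.3880 0.3920 -0.5920 1.1920]
Step 3: x=[3.8859 7.1141 10.8279 11.3540] v=[-0.5526 0.5487 -1.3286 1.7483]
Step 4: x=[3.8175 7.1787 10.6313 11.5783] v=[-0.6841 0.6458 -1.9661 2.2431]
Step 5: x=[3.7400 7.2451 10.3846 11.8437] v=[-0.7754 0.6641 -2.4672 2.6537]
Step 6: x=[3.6578 7.3042 10.1043 12.1399] v=[-0.8224 0.5910 -2.8033 2.9619]
Step 7: x=[3.5753 7.3464 9.8087 12.4554] v=[-0.8247 0.4217 -2.9562 3.1548]
Step 8: x=[3.4968 7.3624 9.5168 12.7780] v=[-0.7855 0.1599 -2.9193 3.2255]
Max displacement = 2.0200

Answer: 2.0200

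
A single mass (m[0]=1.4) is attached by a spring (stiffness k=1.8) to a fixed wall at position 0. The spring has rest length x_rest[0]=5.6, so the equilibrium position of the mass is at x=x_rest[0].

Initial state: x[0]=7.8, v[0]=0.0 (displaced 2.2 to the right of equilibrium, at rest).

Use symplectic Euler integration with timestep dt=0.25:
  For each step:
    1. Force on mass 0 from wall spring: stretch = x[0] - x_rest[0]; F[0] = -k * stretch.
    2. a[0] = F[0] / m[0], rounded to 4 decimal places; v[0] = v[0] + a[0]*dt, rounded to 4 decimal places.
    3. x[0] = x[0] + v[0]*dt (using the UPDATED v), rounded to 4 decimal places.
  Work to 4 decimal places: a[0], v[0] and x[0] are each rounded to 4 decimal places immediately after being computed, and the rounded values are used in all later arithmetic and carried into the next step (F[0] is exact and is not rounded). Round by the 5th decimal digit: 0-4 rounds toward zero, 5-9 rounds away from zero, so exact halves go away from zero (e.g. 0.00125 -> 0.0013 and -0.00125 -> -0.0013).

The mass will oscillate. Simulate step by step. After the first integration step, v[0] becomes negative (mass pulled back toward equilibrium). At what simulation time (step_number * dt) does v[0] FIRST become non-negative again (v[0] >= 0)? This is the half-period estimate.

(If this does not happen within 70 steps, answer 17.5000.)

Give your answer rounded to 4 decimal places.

Answer: 3.0000

Derivation:
Step 0: x=[7.8000] v=[0.0000]
Step 1: x=[7.6232] v=[-0.7072]
Step 2: x=[7.2838] v=[-1.3575]
Step 3: x=[6.8091] v=[-1.8987]
Step 4: x=[6.2373] v=[-2.2874]
Step 5: x=[5.6142] v=[-2.4923]
Step 6: x=[4.9900] v=[-2.4969]
Step 7: x=[4.4148] v=[-2.3008]
Step 8: x=[3.9348] v=[-1.9199]
Step 9: x=[3.5886] v=[-1.3847]
Step 10: x=[3.4041] v=[-0.7382]
Step 11: x=[3.3960] v=[-0.0324]
Step 12: x=[3.5650] v=[0.6760]
First v>=0 after going negative at step 12, time=3.0000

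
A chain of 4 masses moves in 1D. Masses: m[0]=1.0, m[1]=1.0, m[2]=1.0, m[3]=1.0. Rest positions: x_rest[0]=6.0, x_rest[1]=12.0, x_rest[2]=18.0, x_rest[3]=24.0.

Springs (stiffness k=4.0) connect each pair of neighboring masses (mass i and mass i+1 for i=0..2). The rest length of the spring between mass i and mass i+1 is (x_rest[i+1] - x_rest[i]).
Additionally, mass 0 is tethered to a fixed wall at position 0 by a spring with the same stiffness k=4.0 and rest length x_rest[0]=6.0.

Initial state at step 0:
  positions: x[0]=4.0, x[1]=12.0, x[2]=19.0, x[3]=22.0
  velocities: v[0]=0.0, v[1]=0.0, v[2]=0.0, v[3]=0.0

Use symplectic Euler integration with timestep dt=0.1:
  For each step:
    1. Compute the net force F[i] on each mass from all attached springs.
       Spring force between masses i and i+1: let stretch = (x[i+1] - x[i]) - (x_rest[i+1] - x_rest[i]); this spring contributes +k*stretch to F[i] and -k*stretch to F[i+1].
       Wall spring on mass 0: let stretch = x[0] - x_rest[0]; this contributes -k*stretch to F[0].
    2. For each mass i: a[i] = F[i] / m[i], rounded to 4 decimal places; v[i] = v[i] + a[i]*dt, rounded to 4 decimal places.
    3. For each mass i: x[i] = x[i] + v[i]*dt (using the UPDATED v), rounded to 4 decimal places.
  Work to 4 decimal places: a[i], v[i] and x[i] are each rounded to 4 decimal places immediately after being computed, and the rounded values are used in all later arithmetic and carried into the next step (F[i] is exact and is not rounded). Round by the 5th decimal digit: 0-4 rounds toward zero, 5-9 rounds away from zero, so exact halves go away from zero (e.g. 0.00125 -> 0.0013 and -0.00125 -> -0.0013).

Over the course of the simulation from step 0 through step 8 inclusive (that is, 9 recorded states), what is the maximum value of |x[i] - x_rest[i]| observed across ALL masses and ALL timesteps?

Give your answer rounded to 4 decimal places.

Answer: 2.0629

Derivation:
Step 0: x=[4.0000 12.0000 19.0000 22.0000] v=[0.0000 0.0000 0.0000 0.0000]
Step 1: x=[4.1600 11.9600 18.8400 22.1200] v=[1.6000 -0.4000 -1.6000 1.2000]
Step 2: x=[4.4656 11.8832 18.5360 22.3488] v=[3.0560 -0.7680 -3.0400 2.2880]
Step 3: x=[4.8893 11.7758 18.1184 22.6651] v=[4.2368 -1.0739 -4.1760 3.1629]
Step 4: x=[5.3929 11.6467 17.6290 23.0395] v=[5.0357 -1.2915 -4.8944 3.7442]
Step 5: x=[5.9309 11.5067 17.1167 23.4375] v=[5.3801 -1.4001 -5.1231 3.9800]
Step 6: x=[6.4547 11.3681 16.6328 23.8227] v=[5.2381 -1.3864 -4.8388 3.8517]
Step 7: x=[6.9169 11.2435 16.2259 24.1603] v=[4.6216 -1.2459 -4.0687 3.3757]
Step 8: x=[7.2755 11.1451 15.9371 24.4205] v=[3.5855 -0.9836 -2.8879 2.6019]
Max displacement = 2.0629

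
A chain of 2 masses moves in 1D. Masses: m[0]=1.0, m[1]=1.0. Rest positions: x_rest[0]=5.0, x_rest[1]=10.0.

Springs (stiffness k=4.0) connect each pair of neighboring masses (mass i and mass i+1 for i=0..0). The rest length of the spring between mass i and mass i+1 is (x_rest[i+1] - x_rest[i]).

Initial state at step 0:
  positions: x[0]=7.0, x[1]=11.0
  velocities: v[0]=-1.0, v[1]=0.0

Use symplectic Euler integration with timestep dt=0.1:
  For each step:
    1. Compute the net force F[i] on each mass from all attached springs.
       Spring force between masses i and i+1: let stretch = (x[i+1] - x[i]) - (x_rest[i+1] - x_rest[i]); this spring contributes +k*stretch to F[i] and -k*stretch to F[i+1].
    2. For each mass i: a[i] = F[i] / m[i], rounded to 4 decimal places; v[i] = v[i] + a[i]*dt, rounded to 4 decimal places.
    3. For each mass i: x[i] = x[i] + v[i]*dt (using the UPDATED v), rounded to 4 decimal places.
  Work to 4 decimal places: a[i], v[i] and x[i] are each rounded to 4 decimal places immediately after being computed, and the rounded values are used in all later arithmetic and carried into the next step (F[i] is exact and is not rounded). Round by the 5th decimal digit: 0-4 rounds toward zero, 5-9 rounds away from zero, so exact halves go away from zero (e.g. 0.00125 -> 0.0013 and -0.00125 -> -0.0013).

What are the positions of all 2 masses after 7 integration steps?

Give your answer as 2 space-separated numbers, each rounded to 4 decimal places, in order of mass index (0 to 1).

Answer: 5.7194 11.5806

Derivation:
Step 0: x=[7.0000 11.0000] v=[-1.0000 0.0000]
Step 1: x=[6.8600 11.0400] v=[-1.4000 0.4000]
Step 2: x=[6.6872 11.1128] v=[-1.7280 0.7280]
Step 3: x=[6.4914 11.2086] v=[-1.9578 0.9578]
Step 4: x=[6.2843 11.3157] v=[-2.0709 1.0709]
Step 5: x=[6.0785 11.4215] v=[-2.0583 1.0583]
Step 6: x=[5.8864 11.5136] v=[-1.9211 0.9211]
Step 7: x=[5.7194 11.5806] v=[-1.6702 0.6702]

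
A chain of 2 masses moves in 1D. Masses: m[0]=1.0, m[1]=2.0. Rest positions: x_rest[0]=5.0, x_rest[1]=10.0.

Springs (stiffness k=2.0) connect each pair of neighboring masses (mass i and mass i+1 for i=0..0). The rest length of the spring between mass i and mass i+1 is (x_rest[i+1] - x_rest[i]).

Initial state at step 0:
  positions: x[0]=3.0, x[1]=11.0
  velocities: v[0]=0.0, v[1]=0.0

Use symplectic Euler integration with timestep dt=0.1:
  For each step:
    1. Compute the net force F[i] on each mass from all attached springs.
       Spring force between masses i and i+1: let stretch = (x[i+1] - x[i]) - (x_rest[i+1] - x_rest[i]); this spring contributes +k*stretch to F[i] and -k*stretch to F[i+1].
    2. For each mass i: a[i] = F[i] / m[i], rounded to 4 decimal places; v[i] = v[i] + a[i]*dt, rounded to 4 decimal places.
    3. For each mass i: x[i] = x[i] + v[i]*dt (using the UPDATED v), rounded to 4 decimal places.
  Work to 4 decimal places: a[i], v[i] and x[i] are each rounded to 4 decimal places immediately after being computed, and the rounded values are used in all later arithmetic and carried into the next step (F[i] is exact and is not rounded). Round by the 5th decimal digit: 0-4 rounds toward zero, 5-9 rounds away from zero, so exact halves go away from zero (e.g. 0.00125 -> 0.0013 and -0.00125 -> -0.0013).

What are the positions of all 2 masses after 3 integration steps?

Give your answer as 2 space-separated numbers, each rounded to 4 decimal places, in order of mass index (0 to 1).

Answer: 3.3511 10.8245

Derivation:
Step 0: x=[3.0000 11.0000] v=[0.0000 0.0000]
Step 1: x=[3.0600 10.9700] v=[0.6000 -0.3000]
Step 2: x=[3.1782 10.9109] v=[1.1820 -0.5910]
Step 3: x=[3.3511 10.8245] v=[1.7285 -0.8643]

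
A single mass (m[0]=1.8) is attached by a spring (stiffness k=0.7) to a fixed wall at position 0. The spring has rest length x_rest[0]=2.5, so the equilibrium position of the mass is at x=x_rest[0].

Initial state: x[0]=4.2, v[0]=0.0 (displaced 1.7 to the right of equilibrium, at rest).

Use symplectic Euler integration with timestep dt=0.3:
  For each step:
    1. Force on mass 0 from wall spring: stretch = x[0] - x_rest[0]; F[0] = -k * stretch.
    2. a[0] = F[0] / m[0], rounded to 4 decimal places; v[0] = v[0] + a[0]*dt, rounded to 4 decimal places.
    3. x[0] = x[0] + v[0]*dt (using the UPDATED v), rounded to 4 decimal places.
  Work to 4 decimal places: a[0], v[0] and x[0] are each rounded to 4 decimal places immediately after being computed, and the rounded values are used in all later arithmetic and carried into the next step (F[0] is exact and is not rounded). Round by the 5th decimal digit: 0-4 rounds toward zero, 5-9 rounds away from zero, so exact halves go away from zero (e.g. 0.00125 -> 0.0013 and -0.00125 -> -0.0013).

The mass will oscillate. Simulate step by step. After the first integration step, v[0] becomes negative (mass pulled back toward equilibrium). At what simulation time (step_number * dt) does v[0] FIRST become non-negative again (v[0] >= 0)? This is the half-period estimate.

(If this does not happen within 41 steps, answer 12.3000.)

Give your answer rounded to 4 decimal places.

Step 0: x=[4.2000] v=[0.0000]
Step 1: x=[4.1405] v=[-0.1983]
Step 2: x=[4.0236] v=[-0.3897]
Step 3: x=[3.8534] v=[-0.5675]
Step 4: x=[3.6358] v=[-0.7254]
Step 5: x=[3.3784] v=[-0.8579]
Step 6: x=[3.0903] v=[-0.9604]
Step 7: x=[2.7815] v=[-1.0293]
Step 8: x=[2.4628] v=[-1.0622]
Step 9: x=[2.1454] v=[-1.0579]
Step 10: x=[1.8405] v=[-1.0165]
Step 11: x=[1.5586] v=[-0.9396]
Step 12: x=[1.3097] v=[-0.8298]
Step 13: x=[1.1024] v=[-0.6909]
Step 14: x=[0.9440] v=[-0.5279]
Step 15: x=[0.8401] v=[-0.3464]
Step 16: x=[0.7943] v=[-0.1528]
Step 17: x=[0.8082] v=[0.0462]
First v>=0 after going negative at step 17, time=5.1000

Answer: 5.1000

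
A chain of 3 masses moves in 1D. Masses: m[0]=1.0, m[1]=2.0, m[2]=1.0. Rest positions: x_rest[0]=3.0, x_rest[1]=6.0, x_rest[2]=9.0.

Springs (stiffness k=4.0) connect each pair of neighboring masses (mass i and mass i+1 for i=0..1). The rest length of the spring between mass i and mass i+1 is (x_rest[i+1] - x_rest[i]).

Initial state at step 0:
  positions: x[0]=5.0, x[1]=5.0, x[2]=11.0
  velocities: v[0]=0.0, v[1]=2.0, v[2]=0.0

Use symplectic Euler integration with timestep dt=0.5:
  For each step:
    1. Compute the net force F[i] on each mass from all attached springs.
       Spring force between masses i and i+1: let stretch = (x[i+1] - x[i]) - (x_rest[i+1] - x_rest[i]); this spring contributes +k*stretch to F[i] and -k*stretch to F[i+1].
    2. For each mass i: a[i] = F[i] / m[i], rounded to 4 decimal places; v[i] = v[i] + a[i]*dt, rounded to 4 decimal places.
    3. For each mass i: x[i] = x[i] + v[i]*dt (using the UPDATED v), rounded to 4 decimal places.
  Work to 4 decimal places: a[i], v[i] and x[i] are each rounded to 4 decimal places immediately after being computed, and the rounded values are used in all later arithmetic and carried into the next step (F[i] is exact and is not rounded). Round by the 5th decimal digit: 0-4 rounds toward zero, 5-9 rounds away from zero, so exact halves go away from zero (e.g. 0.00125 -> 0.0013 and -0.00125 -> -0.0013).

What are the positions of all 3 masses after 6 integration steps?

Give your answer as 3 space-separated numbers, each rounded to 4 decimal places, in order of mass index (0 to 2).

Answer: 5.0000 11.0000 11.0000

Derivation:
Step 0: x=[5.0000 5.0000 11.0000] v=[0.0000 2.0000 0.0000]
Step 1: x=[2.0000 9.0000 8.0000] v=[-6.0000 8.0000 -6.0000]
Step 2: x=[3.0000 9.0000 9.0000] v=[2.0000 0.0000 2.0000]
Step 3: x=[7.0000 6.0000 13.0000] v=[8.0000 -6.0000 8.0000]
Step 4: x=[7.0000 7.0000 13.0000] v=[0.0000 2.0000 0.0000]
Step 5: x=[4.0000 11.0000 10.0000] v=[-6.0000 8.0000 -6.0000]
Step 6: x=[5.0000 11.0000 11.0000] v=[2.0000 0.0000 2.0000]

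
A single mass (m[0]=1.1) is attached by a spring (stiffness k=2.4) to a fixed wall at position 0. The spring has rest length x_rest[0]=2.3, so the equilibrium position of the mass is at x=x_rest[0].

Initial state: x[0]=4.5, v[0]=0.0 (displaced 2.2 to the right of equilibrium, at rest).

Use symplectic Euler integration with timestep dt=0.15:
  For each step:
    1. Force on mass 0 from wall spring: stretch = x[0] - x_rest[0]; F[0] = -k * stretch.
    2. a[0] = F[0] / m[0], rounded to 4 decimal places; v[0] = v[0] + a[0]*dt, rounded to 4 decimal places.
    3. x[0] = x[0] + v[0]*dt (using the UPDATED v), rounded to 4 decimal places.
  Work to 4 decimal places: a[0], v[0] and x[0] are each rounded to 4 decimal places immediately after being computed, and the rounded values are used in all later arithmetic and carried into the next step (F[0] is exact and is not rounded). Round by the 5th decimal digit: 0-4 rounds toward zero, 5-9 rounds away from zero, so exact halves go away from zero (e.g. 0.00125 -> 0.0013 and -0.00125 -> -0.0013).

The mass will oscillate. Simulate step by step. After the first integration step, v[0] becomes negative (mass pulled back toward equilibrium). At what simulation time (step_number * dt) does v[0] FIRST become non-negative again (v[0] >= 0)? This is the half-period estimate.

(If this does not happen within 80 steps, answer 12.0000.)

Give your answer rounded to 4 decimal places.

Answer: 2.2500

Derivation:
Step 0: x=[4.5000] v=[0.0000]
Step 1: x=[4.3920] v=[-0.7200]
Step 2: x=[4.1813] v=[-1.4047]
Step 3: x=[3.8782] v=[-2.0204]
Step 4: x=[3.4977] v=[-2.5369]
Step 5: x=[3.0584] v=[-2.9289]
Step 6: x=[2.5818] v=[-3.1771]
Step 7: x=[2.0914] v=[-3.2693]
Step 8: x=[1.6113] v=[-3.2010]
Step 9: x=[1.1650] v=[-2.9756]
Step 10: x=[0.7744] v=[-2.6041]
Step 11: x=[0.4587] v=[-2.1048]
Step 12: x=[0.2334] v=[-1.5022]
Step 13: x=[0.1095] v=[-0.8259]
Step 14: x=[0.0932] v=[-0.1090]
Step 15: x=[0.1852] v=[0.6132]
First v>=0 after going negative at step 15, time=2.2500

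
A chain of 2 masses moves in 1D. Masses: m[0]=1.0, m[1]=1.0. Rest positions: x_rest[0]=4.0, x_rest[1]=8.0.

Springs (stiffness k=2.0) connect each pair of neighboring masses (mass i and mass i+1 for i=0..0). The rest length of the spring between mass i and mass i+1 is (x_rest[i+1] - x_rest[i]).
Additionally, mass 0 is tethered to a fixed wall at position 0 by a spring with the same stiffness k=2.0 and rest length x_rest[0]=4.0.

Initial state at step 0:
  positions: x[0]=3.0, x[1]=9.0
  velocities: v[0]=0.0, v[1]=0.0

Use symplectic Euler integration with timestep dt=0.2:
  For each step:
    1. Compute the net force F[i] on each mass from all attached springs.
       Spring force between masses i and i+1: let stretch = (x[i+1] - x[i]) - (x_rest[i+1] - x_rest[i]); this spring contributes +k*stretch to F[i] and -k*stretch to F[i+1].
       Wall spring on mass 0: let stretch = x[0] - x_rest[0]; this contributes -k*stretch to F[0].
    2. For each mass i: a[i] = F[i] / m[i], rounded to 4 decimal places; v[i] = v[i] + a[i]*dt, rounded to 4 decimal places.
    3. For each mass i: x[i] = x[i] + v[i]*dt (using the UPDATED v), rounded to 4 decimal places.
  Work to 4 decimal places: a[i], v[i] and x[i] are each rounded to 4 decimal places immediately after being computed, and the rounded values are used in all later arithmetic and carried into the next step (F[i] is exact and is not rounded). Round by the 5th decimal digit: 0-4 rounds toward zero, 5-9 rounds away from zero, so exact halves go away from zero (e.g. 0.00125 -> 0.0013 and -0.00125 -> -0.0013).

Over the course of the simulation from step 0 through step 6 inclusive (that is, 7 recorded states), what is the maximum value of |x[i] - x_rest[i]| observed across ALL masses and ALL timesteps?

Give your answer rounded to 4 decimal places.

Step 0: x=[3.0000 9.0000] v=[0.0000 0.0000]
Step 1: x=[3.2400 8.8400] v=[1.2000 -0.8000]
Step 2: x=[3.6688 8.5520] v=[2.1440 -1.4400]
Step 3: x=[4.1948 8.1933] v=[2.6298 -1.7933]
Step 4: x=[4.7051 7.8348] v=[2.5513 -1.7927]
Step 5: x=[5.0893 7.5459] v=[1.9211 -1.4446]
Step 6: x=[5.2629 7.3805] v=[0.8680 -0.8272]
Max displacement = 1.2629

Answer: 1.2629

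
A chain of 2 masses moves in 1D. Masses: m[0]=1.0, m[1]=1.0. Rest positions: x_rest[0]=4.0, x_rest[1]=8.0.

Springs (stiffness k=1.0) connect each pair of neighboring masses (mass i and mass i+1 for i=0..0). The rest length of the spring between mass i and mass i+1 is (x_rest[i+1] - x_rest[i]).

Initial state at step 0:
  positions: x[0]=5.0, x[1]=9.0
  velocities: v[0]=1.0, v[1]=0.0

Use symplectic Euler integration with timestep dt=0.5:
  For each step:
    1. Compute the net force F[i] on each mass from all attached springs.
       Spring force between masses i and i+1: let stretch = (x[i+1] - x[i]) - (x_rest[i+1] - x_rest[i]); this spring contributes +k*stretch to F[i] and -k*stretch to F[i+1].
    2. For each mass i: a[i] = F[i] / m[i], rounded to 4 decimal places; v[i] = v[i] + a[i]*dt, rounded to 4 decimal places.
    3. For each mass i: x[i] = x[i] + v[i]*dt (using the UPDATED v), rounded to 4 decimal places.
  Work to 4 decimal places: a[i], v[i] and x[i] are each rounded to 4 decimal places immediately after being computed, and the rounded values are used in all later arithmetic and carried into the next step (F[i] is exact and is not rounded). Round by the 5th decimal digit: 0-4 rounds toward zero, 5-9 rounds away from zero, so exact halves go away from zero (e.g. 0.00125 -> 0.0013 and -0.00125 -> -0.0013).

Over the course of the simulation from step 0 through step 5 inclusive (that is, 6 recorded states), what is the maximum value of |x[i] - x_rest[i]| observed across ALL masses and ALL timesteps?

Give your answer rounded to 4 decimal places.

Answer: 2.4220

Derivation:
Step 0: x=[5.0000 9.0000] v=[1.0000 0.0000]
Step 1: x=[5.5000 9.0000] v=[1.0000 0.0000]
Step 2: x=[5.8750 9.1250] v=[0.7500 0.2500]
Step 3: x=[6.0625 9.4375] v=[0.3750 0.6250]
Step 4: x=[6.0938 9.9063] v=[0.0625 0.9375]
Step 5: x=[6.0782 10.4220] v=[-0.0313 1.0313]
Max displacement = 2.4220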